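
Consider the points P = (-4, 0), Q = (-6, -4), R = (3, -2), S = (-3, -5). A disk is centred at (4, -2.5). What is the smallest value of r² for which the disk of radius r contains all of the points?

The required radius is the distance from (4, -2.5) to the farthest point.
Squared distances: 70.25, 102.25, 1.25, 55.25.
Maximum is 102.25, attained at Q.

102.25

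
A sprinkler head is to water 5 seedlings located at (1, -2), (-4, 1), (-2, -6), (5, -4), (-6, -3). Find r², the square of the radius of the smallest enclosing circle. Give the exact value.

16165/529

The minimum enclosing circle is determined by three boundary points: (-4, 1), (5, -4), (-6, -3).
Their circumcentre is (-11/23, -75/23) with r² = 16165/529.
The farthest remaining point (-2, -6) is at distance² 5194/529 ≤ 16165/529.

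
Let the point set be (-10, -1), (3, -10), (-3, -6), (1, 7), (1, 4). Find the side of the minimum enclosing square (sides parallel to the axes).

17

The bounding box has width 13 and height 17.
An axis-aligned square enclosing the set must have side ≥ max(width, height).
So the minimum side is max(13, 17) = 17.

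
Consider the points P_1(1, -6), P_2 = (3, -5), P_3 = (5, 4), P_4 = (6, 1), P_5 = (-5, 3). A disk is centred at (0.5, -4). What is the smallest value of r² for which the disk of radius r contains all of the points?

The required radius is the distance from (0.5, -4) to the farthest point.
Squared distances: 4.25, 7.25, 84.25, 55.25, 79.25.
Maximum is 84.25, attained at P_3.

84.25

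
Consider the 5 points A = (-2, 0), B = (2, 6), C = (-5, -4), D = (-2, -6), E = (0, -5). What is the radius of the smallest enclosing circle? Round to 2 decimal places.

A smallest enclosing disk is always determined by at most three of the input points on its boundary.
The minimum enclosing circle is determined by three boundary points: B, C, D.
Their circumcentre is (-3/22, 1/22) with r² = 9685/242.
The farthest remaining point E is at distance² 6165/242 ≤ 9685/242.
r = √(9685/242) ≈ 6.33.

6.33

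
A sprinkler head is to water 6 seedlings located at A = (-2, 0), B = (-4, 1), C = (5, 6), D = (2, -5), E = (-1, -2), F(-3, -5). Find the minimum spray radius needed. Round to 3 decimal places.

The minimum enclosing circle of a finite set is fixed by two of the points (as a diameter) or three (as a circumcircle).
The farthest pair is C–F with squared distance 185. The circle on this segment as diameter has centre (1, 0.5) and r² = 185/4 = 46.25.
Check A: distance² to centre = 9.25 ≤ 46.25, so it lies inside.
All remaining points lie in this disk, and no smaller disk contains both endpoints, so this is the minimum enclosing circle.
r = √(46.25) ≈ 6.801.

6.801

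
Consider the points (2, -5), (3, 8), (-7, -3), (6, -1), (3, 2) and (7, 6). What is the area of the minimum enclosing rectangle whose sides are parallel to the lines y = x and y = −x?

138

In coordinates u = x + y, v = x − y the rectangle is axis-aligned; the map (x,y)→(u,v) scales areas by 2.
u-values: -3, 11, -10, 5, 5, 13; range = 13 − (-10) = 23.
v-values: 7, -5, -4, 7, 1, 1; range = 7 − (-5) = 12.
Area = (23 × 12) / 2 = 138.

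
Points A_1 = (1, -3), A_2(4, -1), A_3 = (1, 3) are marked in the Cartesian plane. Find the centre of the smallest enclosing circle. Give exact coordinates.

Side lengths²: A_1A_2² = 13, A_1A_3² = 36, A_2A_3² = 25.
Since A_1A_3² = 36 < 25 + 13 = 38, the triangle is acute, so the smallest enclosing circle is the circumcircle.
Circumcentre = (7/6, 0), r² = 325/36.
Centre = (7/6, 0).

(7/6, 0)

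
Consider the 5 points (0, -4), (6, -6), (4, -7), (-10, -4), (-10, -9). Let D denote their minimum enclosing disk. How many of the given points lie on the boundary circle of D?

A smallest enclosing disk is always determined by at most three of the input points on its boundary.
The minimum enclosing circle is determined by three boundary points: (6, -6), (-10, -4), (-10, -9).
Their circumcentre is (-2.1875, -6.5) with r² = 67.28515625.
The farthest remaining point (4, -7) is at distance² 38.53515625 ≤ 67.28515625.
The points at distance exactly r from the centre are (6, -6), (-10, -4), (-10, -9) — 3 points.

3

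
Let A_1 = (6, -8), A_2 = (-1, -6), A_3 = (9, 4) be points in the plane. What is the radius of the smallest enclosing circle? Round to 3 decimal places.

Side lengths²: A_1A_2² = 53, A_1A_3² = 153, A_2A_3² = 200.
Since A_2A_3² = 200 < 153 + 53 = 206, the triangle is acute, so the smallest enclosing circle is the circumcircle.
Circumcentre = (25/6, -7/6), r² = 901/18.
r = √(901/18) ≈ 7.075.

7.075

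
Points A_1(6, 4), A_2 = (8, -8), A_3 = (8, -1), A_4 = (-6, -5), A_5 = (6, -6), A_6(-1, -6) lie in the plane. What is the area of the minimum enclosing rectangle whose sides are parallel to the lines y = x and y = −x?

178.5

In coordinates u = x + y, v = x − y the rectangle is axis-aligned; the map (x,y)→(u,v) scales areas by 2.
u-values: 10, 0, 7, -11, 0, -7; range = 10 − (-11) = 21.
v-values: 2, 16, 9, -1, 12, 5; range = 16 − (-1) = 17.
Area = (21 × 17) / 2 = 178.5.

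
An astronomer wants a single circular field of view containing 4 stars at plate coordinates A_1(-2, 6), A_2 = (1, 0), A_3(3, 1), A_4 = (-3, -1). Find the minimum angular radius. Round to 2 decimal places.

A smallest enclosing disk is always determined by at most three of the input points on its boundary.
The minimum enclosing circle is determined by three boundary points: A_1, A_3, A_4.
Their circumcentre is (-0.75, 2.25) with r² = 15.625.
The farthest remaining point A_2 is at distance² 8.125 ≤ 15.625.
r = √(15.625) ≈ 3.95.

3.95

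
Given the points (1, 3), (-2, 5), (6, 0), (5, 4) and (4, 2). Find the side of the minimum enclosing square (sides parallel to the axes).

8

The bounding box has width 8 and height 5.
An axis-aligned square enclosing the set must have side ≥ max(width, height).
So the minimum side is max(8, 5) = 8.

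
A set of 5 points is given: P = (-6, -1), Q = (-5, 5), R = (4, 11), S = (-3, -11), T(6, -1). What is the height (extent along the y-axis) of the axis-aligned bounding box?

22

max y = 11, min y = -11, so height = 22.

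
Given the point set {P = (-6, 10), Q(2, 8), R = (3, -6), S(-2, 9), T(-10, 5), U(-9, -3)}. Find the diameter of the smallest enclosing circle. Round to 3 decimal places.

The farthest pair is P–R with squared distance 337. The circle on this segment as diameter has centre (-1.5, 2) and r² = 337/4 = 84.25.
Check Q: distance² to centre = 48.25 ≤ 84.25, so it lies inside.
All remaining points lie in this disk, and no smaller disk contains both endpoints, so this is the minimum enclosing circle.
Diameter = 2r = 2√(84.25) ≈ 18.358.

18.358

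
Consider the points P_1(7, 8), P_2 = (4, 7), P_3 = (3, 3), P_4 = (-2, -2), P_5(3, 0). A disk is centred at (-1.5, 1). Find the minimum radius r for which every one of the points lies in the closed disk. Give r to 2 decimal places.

11.01

The required radius is the distance from (-1.5, 1) to the farthest point.
Squared distances: 121.25, 66.25, 24.25, 9.25, 21.25.
Maximum is 121.25, attained at P_1.
r = √(121.25) ≈ 11.01.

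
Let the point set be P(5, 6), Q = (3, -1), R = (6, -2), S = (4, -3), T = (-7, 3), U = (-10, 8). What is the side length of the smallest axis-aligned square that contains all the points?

The bounding box has width 16 and height 11.
An axis-aligned square enclosing the set must have side ≥ max(width, height).
So the minimum side is max(16, 11) = 16.

16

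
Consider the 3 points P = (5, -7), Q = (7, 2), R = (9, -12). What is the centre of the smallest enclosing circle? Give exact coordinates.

(8, -5)

Side lengths²: PQ² = 85, PR² = 41, QR² = 200.
Since QR² = 200 ≥ 85 + 41 = 126, the angle opposite QR is not acute, so the smallest enclosing circle has QR as diameter.
Centre = midpoint of QR = (8, -5), r² = 200/4 = 50.
Centre = (8, -5).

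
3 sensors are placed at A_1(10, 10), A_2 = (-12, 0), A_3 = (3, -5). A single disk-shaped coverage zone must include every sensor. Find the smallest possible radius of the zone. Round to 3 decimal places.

Side lengths²: A_1A_2² = 584, A_1A_3² = 274, A_2A_3² = 250.
Since A_1A_2² = 584 ≥ 274 + 250 = 524, the angle opposite A_1A_2 is not acute, so the smallest enclosing circle has A_1A_2 as diameter.
Centre = midpoint of A_1A_2 = (-1, 5), r² = 584/4 = 146.
r = √146 ≈ 12.083.

12.083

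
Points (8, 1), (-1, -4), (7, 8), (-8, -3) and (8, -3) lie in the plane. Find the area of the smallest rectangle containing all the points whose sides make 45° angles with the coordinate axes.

In coordinates u = x + y, v = x − y the rectangle is axis-aligned; the map (x,y)→(u,v) scales areas by 2.
u-values: 9, -5, 15, -11, 5; range = 15 − (-11) = 26.
v-values: 7, 3, -1, -5, 11; range = 11 − (-5) = 16.
Area = (26 × 16) / 2 = 208.

208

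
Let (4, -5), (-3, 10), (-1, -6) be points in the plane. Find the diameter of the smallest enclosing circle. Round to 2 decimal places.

16.60

Call the three points A, B, C in the order given.
Side lengths²: AB² = 274, AC² = 26, BC² = 260.
Since AB² = 274 < 260 + 26 = 286, the triangle is acute, so the smallest enclosing circle is the circumcircle.
Circumcentre = (-2/41, 92/41), r² = 115765/1681.
Diameter = 2r = 2√(115765/1681) ≈ 16.60.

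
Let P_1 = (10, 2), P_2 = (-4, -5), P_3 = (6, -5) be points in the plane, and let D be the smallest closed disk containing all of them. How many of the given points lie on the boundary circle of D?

Side lengths²: P_1P_2² = 245, P_1P_3² = 65, P_2P_3² = 100.
Since P_1P_2² = 245 ≥ 100 + 65 = 165, the angle opposite P_1P_2 is not acute, so the smallest enclosing circle has P_1P_2 as diameter.
Centre = midpoint of P_1P_2 = (3, -1.5), r² = 245/4 = 61.25.
The points at distance exactly r from the centre are P_1, P_2 — 2 points.

2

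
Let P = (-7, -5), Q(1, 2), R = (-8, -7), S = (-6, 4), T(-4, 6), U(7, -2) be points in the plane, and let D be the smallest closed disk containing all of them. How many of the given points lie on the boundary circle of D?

The minimum enclosing circle is determined by three boundary points: R, T, U.
Their circumcentre is (-19/14, -27/14) with r² = 6845/98.
The farthest remaining point S is at distance² 5557/98 ≤ 6845/98.
The points at distance exactly r from the centre are R, T, U — 3 points.

3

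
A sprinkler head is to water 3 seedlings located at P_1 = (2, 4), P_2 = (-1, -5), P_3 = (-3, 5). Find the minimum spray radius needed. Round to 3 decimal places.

5.139

Side lengths²: P_1P_2² = 90, P_1P_3² = 26, P_2P_3² = 104.
Since P_2P_3² = 104 < 90 + 26 = 116, the triangle is acute, so the smallest enclosing circle is the circumcircle.
Circumcentre = (-1.375, 0.125), r² = 26.40625.
r = √(26.40625) ≈ 5.139.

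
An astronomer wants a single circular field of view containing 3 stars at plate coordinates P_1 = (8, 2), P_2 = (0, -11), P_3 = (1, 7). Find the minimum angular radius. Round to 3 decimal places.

Side lengths²: P_1P_2² = 233, P_1P_3² = 74, P_2P_3² = 325.
Since P_2P_3² = 325 ≥ 233 + 74 = 307, the angle opposite P_2P_3 is not acute, so the smallest enclosing circle has P_2P_3 as diameter.
Centre = midpoint of P_2P_3 = (0.5, -2), r² = 325/4 = 81.25.
r = √(81.25) ≈ 9.014.

9.014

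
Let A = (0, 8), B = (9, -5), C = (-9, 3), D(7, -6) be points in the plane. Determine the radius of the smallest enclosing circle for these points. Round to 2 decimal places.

By Welzl's lemma the MEC is supported by two points (diametrically opposite) or three points (on a circumcircle).
The farthest pair is B–C with squared distance 388. The circle on this segment as diameter has centre (0, -1) and r² = 388/4 = 97.
Check A: distance² to centre = 81 ≤ 97, so it lies inside.
All remaining points lie in this disk, and no smaller disk contains both endpoints, so this is the minimum enclosing circle.
r = √97 ≈ 9.85.

9.85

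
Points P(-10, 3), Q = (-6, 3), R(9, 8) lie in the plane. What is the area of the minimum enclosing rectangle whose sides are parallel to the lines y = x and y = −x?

168

In coordinates u = x + y, v = x − y the rectangle is axis-aligned; the map (x,y)→(u,v) scales areas by 2.
u-values: -7, -3, 17; range = 17 − (-7) = 24.
v-values: -13, -9, 1; range = 1 − (-13) = 14.
Area = (24 × 14) / 2 = 168.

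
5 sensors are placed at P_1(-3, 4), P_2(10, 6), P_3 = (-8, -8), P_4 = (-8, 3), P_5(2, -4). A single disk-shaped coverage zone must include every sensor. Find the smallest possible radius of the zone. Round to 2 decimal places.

11.40

The minimum enclosing circle of a finite set is fixed by two of the points (as a diameter) or three (as a circumcircle).
The farthest pair is P_2–P_3 with squared distance 520. The circle on this segment as diameter has centre (1, -1) and r² = 520/4 = 130.
Check P_1: distance² to centre = 41 ≤ 130, so it lies inside.
All remaining points lie in this disk, and no smaller disk contains both endpoints, so this is the minimum enclosing circle.
r = √130 ≈ 11.40.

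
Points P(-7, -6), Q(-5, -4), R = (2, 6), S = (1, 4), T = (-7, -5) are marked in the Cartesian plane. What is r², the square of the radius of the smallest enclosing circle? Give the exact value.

56.25

A smallest enclosing disk is always determined by at most three of the input points on its boundary.
The farthest pair is P–R with squared distance 225. The circle on this segment as diameter has centre (-2.5, 0) and r² = 225/4 = 56.25.
Check Q: distance² to centre = 22.25 ≤ 56.25, so it lies inside.
All remaining points lie in this disk, and no smaller disk contains both endpoints, so this is the minimum enclosing circle.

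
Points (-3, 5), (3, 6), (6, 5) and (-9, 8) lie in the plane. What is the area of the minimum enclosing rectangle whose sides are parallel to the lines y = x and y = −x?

108

In coordinates u = x + y, v = x − y the rectangle is axis-aligned; the map (x,y)→(u,v) scales areas by 2.
u-values: 2, 9, 11, -1; range = 11 − (-1) = 12.
v-values: -8, -3, 1, -17; range = 1 − (-17) = 18.
Area = (12 × 18) / 2 = 108.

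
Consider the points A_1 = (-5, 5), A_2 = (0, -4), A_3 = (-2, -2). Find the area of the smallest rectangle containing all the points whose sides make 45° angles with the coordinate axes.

In coordinates u = x + y, v = x − y the rectangle is axis-aligned; the map (x,y)→(u,v) scales areas by 2.
u-values: 0, -4, -4; range = 0 − (-4) = 4.
v-values: -10, 4, 0; range = 4 − (-10) = 14.
Area = (4 × 14) / 2 = 28.

28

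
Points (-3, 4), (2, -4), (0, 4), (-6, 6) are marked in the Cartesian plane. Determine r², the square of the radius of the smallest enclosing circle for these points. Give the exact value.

The farthest pair is (2, -4)–(-6, 6) with squared distance 164. The circle on this segment as diameter has centre (-2, 1) and r² = 164/4 = 41.
Check (-3, 4): distance² to centre = 10 ≤ 41, so it lies inside.
All remaining points lie in this disk, and no smaller disk contains both endpoints, so this is the minimum enclosing circle.

41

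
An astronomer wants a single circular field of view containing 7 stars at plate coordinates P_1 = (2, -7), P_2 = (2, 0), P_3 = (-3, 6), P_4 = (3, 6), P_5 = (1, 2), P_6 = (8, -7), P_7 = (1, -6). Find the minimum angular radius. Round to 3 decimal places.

8.515

A smallest enclosing disk is always determined by at most three of the input points on its boundary.
The farthest pair is P_3–P_6 with squared distance 290. The circle on this segment as diameter has centre (2.5, -0.5) and r² = 290/4 = 72.5.
Check P_1: distance² to centre = 42.5 ≤ 72.5, so it lies inside.
All remaining points lie in this disk, and no smaller disk contains both endpoints, so this is the minimum enclosing circle.
r = √(72.5) ≈ 8.515.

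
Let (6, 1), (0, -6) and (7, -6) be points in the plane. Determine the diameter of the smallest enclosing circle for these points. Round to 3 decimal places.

Call the three points A, B, C in the order given.
Side lengths²: AB² = 85, AC² = 50, BC² = 49.
Since AB² = 85 < 50 + 49 = 99, the triangle is acute, so the smallest enclosing circle is the circumcircle.
Circumcentre = (3.5, -41/14), r² = 2125/98.
Diameter = 2r = 2√(2125/98) ≈ 9.313.

9.313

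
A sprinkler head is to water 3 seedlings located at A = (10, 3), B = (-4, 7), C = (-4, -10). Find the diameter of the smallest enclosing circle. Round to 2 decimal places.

19.87

Side lengths²: AB² = 212, AC² = 365, BC² = 289.
Since AC² = 365 < 289 + 212 = 501, the triangle is acute, so the smallest enclosing circle is the circumcircle.
Circumcentre = (8/7, -1.5), r² = 19345/196.
Diameter = 2r = 2√(19345/196) ≈ 19.87.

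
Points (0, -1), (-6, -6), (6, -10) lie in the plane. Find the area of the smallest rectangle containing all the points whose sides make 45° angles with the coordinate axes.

88

In coordinates u = x + y, v = x − y the rectangle is axis-aligned; the map (x,y)→(u,v) scales areas by 2.
u-values: -1, -12, -4; range = -1 − (-12) = 11.
v-values: 1, 0, 16; range = 16 − 0 = 16.
Area = (11 × 16) / 2 = 88.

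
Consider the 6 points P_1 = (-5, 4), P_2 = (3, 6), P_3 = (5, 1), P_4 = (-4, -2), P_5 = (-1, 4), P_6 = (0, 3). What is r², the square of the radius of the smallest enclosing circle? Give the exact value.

16385/578

A smallest enclosing disk is always determined by at most three of the input points on its boundary.
The minimum enclosing circle is determined by three boundary points: P_2, P_3, P_4.
Their circumcentre is (-9/34, 61/34) with r² = 16385/578.
The farthest remaining point P_1 is at distance² 15773/578 ≤ 16385/578.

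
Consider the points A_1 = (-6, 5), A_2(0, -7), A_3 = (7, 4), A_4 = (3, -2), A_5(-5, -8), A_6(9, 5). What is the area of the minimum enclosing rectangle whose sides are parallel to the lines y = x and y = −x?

243

In coordinates u = x + y, v = x − y the rectangle is axis-aligned; the map (x,y)→(u,v) scales areas by 2.
u-values: -1, -7, 11, 1, -13, 14; range = 14 − (-13) = 27.
v-values: -11, 7, 3, 5, 3, 4; range = 7 − (-11) = 18.
Area = (27 × 18) / 2 = 243.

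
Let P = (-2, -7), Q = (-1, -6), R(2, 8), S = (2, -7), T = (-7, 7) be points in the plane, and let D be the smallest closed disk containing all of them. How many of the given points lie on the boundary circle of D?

A smallest enclosing disk is always determined by at most three of the input points on its boundary.
The minimum enclosing circle is determined by three boundary points: R, S, T.
Their circumcentre is (-31/18, 0.5) with r² = 11357/162.
The farthest remaining point P is at distance² 9125/162 ≤ 11357/162.
The points at distance exactly r from the centre are R, S, T — 3 points.

3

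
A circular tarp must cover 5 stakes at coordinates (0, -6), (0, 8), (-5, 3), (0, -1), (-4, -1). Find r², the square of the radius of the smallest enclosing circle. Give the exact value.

A smallest enclosing disk is always determined by at most three of the input points on its boundary.
The farthest pair is (0, -6)–(0, 8) with squared distance 196. The circle on this segment as diameter has centre (0, 1) and r² = 196/4 = 49.
Check (-5, 3): distance² to centre = 29 ≤ 49, so it lies inside.
All remaining points lie in this disk, and no smaller disk contains both endpoints, so this is the minimum enclosing circle.

49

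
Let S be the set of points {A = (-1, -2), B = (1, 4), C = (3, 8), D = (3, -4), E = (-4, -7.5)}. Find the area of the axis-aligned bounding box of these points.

108.5

x ranges over [-4, 3], width 7.
y ranges over [-7.5, 8], height 15.5.
Area = 7 × 15.5 = 108.5.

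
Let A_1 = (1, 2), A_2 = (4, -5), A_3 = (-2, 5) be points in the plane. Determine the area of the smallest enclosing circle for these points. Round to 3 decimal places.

Side lengths²: A_1A_2² = 58, A_1A_3² = 18, A_2A_3² = 136.
Since A_2A_3² = 136 ≥ 58 + 18 = 76, the angle opposite A_2A_3 is not acute, so the smallest enclosing circle has A_2A_3 as diameter.
Centre = midpoint of A_2A_3 = (1, 0), r² = 136/4 = 34.
Area = π·r² = π·34 ≈ 106.814.

106.814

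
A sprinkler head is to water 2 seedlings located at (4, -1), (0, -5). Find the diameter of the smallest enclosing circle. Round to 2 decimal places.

The smallest circle enclosing two points has them as diameter endpoints.
Centre = midpoint = (2, -3); r² = |(4, -1)−(0, -5)|²/4 = 32/4 = 8.
Diameter = 2r = 2√8 ≈ 5.66.

5.66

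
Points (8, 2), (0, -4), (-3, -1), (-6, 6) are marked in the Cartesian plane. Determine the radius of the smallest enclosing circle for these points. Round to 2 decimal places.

The minimum enclosing circle of a finite set is fixed by two of the points (as a diameter) or three (as a circumcircle).
The minimum enclosing circle is determined by three boundary points: (8, 2), (0, -4), (-6, 6).
Their circumcentre is (23/29, 95/29) with r² = 45050/841.
The farthest remaining point (-3, -1) is at distance² 27476/841 ≤ 45050/841.
r = √(45050/841) ≈ 7.32.

7.32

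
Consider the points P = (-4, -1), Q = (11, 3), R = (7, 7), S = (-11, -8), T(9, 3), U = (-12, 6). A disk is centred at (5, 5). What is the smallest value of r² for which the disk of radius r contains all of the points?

The required radius is the distance from (5, 5) to the farthest point.
Squared distances: 117, 40, 8, 425, 20, 290.
Maximum is 425, attained at S.

425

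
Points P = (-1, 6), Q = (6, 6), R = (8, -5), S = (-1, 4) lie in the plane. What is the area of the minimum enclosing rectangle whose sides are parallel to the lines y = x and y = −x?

In coordinates u = x + y, v = x − y the rectangle is axis-aligned; the map (x,y)→(u,v) scales areas by 2.
u-values: 5, 12, 3, 3; range = 12 − 3 = 9.
v-values: -7, 0, 13, -5; range = 13 − (-7) = 20.
Area = (9 × 20) / 2 = 90.

90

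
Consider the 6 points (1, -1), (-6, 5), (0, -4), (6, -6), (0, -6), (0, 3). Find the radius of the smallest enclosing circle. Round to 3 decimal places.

The minimum enclosing circle of a finite set is fixed by two of the points (as a diameter) or three (as a circumcircle).
The farthest pair is (-6, 5)–(6, -6) with squared distance 265. The circle on this segment as diameter has centre (0, -0.5) and r² = 265/4 = 66.25.
Check (1, -1): distance² to centre = 1.25 ≤ 66.25, so it lies inside.
All remaining points lie in this disk, and no smaller disk contains both endpoints, so this is the minimum enclosing circle.
r = √(66.25) ≈ 8.139.

8.139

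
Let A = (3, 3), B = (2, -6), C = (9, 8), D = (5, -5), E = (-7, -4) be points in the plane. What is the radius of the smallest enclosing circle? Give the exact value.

10

The farthest pair is C–E with squared distance 400. The circle on this segment as diameter has centre (1, 2) and r² = 400/4 = 100.
Check A: distance² to centre = 5 ≤ 100, so it lies inside.
All remaining points lie in this disk, and no smaller disk contains both endpoints, so this is the minimum enclosing circle.
r = √100 = 10.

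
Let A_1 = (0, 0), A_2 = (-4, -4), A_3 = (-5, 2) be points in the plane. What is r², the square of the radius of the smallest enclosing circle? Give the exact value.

1073/98

Side lengths²: A_1A_2² = 32, A_1A_3² = 29, A_2A_3² = 37.
Since A_2A_3² = 37 < 32 + 29 = 61, the triangle is acute, so the smallest enclosing circle is the circumcircle.
Circumcentre = (-45/14, -11/14), r² = 1073/98.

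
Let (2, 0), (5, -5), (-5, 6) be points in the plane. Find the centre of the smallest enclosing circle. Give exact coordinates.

Call the three points A, B, C in the order given.
Side lengths²: AB² = 34, AC² = 85, BC² = 221.
Since BC² = 221 ≥ 85 + 34 = 119, the angle opposite BC is not acute, so the smallest enclosing circle has BC as diameter.
Centre = midpoint of BC = (0, 0.5), r² = 221/4 = 55.25.
Centre = (0, 0.5).

(0, 0.5)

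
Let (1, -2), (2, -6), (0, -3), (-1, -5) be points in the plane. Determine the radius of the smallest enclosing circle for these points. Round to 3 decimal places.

2.137

By Welzl's lemma the MEC is supported by two points (diametrically opposite) or three points (on a circumcircle).
The minimum enclosing circle is determined by three boundary points: (1, -2), (2, -6), (-1, -5).
Their circumcentre is (21/22, -91/22) with r² = 1105/242.
The farthest remaining point (0, -3) is at distance² 533/242 ≤ 1105/242.
r = √(1105/242) ≈ 2.137.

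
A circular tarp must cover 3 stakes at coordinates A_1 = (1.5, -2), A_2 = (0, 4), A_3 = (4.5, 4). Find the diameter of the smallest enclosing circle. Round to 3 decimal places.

Side lengths²: A_1A_2² = 38.25, A_1A_3² = 45, A_2A_3² = 20.25.
Since A_1A_3² = 45 < 38.25 + 20.25 = 58.5, the triangle is acute, so the smallest enclosing circle is the circumcircle.
Circumcentre = (2.25, 1.375), r² = 11.953125.
Diameter = 2r = 2√(11.953125) ≈ 6.915.

6.915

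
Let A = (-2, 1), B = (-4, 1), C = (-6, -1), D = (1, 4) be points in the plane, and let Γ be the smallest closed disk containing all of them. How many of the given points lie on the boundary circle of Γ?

2

A smallest enclosing disk is always determined by at most three of the input points on its boundary.
The farthest pair is C–D with squared distance 74. The circle on this segment as diameter has centre (-2.5, 1.5) and r² = 74/4 = 18.5.
Check A: distance² to centre = 0.5 ≤ 18.5, so it lies inside.
All remaining points lie in this disk, and no smaller disk contains both endpoints, so this is the minimum enclosing circle.
The points at distance exactly r from the centre are C, D — 2 points.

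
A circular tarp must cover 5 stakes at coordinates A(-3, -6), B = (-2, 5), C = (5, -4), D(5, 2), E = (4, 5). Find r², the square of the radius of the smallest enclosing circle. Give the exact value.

A smallest enclosing disk is always determined by at most three of the input points on its boundary.
The farthest pair is A–E with squared distance 170. The circle on this segment as diameter has centre (0.5, -0.5) and r² = 170/4 = 42.5.
Check B: distance² to centre = 36.5 ≤ 42.5, so it lies inside.
All remaining points lie in this disk, and no smaller disk contains both endpoints, so this is the minimum enclosing circle.

42.5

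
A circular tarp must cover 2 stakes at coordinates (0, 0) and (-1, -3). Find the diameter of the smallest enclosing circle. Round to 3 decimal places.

The smallest circle enclosing two points has them as diameter endpoints.
Centre = midpoint = (-0.5, -1.5); r² = |(0, 0)−(-1, -3)|²/4 = 10/4 = 2.5.
Diameter = 2r = 2√(2.5) ≈ 3.162.

3.162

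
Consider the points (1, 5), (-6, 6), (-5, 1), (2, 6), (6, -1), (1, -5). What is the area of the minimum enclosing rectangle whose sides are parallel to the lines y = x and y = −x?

In coordinates u = x + y, v = x − y the rectangle is axis-aligned; the map (x,y)→(u,v) scales areas by 2.
u-values: 6, 0, -4, 8, 5, -4; range = 8 − (-4) = 12.
v-values: -4, -12, -6, -4, 7, 6; range = 7 − (-12) = 19.
Area = (12 × 19) / 2 = 114.

114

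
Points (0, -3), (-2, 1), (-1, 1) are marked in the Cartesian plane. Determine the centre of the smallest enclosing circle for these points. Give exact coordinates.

(-1, -1)

Call the three points A, B, C in the order given.
Side lengths²: AB² = 20, AC² = 17, BC² = 1.
Since AB² = 20 ≥ 17 + 1 = 18, the angle opposite AB is not acute, so the smallest enclosing circle has AB as diameter.
Centre = midpoint of AB = (-1, -1), r² = 20/4 = 5.
Centre = (-1, -1).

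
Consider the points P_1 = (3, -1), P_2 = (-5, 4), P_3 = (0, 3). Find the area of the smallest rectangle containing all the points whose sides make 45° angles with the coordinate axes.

26

In coordinates u = x + y, v = x − y the rectangle is axis-aligned; the map (x,y)→(u,v) scales areas by 2.
u-values: 2, -1, 3; range = 3 − (-1) = 4.
v-values: 4, -9, -3; range = 4 − (-9) = 13.
Area = (4 × 13) / 2 = 26.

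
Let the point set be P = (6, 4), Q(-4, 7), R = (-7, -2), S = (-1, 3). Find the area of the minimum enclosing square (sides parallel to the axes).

169

The bounding box has width 13 and height 9.
An axis-aligned square enclosing the set must have side ≥ max(width, height).
So the minimum side is max(13, 9) = 13.
Area = 13² = 169.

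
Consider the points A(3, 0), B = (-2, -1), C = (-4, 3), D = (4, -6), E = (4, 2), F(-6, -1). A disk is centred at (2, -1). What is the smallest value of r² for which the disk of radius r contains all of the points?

The required radius is the distance from (2, -1) to the farthest point.
Squared distances: 2, 16, 52, 29, 13, 64.
Maximum is 64, attained at F.

64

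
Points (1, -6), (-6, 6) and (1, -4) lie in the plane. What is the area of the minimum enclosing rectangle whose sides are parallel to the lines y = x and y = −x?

47.5

In coordinates u = x + y, v = x − y the rectangle is axis-aligned; the map (x,y)→(u,v) scales areas by 2.
u-values: -5, 0, -3; range = 0 − (-5) = 5.
v-values: 7, -12, 5; range = 7 − (-12) = 19.
Area = (5 × 19) / 2 = 47.5.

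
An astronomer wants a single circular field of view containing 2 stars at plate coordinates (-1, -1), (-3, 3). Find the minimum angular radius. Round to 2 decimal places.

2.24

The smallest circle enclosing two points has them as diameter endpoints.
Centre = midpoint = (-2, 1); r² = |(-1, -1)−(-3, 3)|²/4 = 20/4 = 5.
r = √5 ≈ 2.24.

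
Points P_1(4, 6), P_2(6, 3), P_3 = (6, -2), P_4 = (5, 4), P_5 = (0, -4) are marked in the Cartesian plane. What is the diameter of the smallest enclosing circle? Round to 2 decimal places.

10.77

A smallest enclosing disk is always determined by at most three of the input points on its boundary.
The farthest pair is P_1–P_5 with squared distance 116. The circle on this segment as diameter has centre (2, 1) and r² = 116/4 = 29.
Check P_2: distance² to centre = 20 ≤ 29, so it lies inside.
All remaining points lie in this disk, and no smaller disk contains both endpoints, so this is the minimum enclosing circle.
Diameter = 2r = 2√29 ≈ 10.77.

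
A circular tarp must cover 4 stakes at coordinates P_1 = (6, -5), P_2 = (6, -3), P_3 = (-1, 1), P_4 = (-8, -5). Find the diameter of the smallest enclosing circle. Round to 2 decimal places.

14.14

By Welzl's lemma the MEC is supported by two points (diametrically opposite) or three points (on a circumcircle).
The farthest pair is P_2–P_4 with squared distance 200. The circle on this segment as diameter has centre (-1, -4) and r² = 200/4 = 50.
Check P_1: distance² to centre = 50 ≤ 50, so it lies inside.
All remaining points lie in this disk, and no smaller disk contains both endpoints, so this is the minimum enclosing circle.
Diameter = 2r = 2√50 ≈ 14.14.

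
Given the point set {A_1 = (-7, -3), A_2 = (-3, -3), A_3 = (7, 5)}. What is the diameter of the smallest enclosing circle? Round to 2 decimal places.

16.12

Side lengths²: A_1A_2² = 16, A_1A_3² = 260, A_2A_3² = 164.
Since A_1A_3² = 260 ≥ 164 + 16 = 180, the angle opposite A_1A_3 is not acute, so the smallest enclosing circle has A_1A_3 as diameter.
Centre = midpoint of A_1A_3 = (0, 1), r² = 260/4 = 65.
Diameter = 2r = 2√65 ≈ 16.12.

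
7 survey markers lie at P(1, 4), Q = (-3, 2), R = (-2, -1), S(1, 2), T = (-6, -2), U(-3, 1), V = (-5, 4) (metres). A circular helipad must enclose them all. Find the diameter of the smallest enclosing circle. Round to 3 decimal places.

9.220

The farthest pair is P–T with squared distance 85. The circle on this segment as diameter has centre (-2.5, 1) and r² = 85/4 = 21.25.
Check Q: distance² to centre = 1.25 ≤ 21.25, so it lies inside.
All remaining points lie in this disk, and no smaller disk contains both endpoints, so this is the minimum enclosing circle.
Diameter = 2r = 2√(21.25) ≈ 9.220.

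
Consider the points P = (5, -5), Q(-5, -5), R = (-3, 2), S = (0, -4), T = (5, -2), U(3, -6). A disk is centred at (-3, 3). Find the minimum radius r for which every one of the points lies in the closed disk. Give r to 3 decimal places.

The required radius is the distance from (-3, 3) to the farthest point.
Squared distances: 128, 68, 1, 58, 89, 117.
Maximum is 128, attained at P.
r = √128 ≈ 11.314.

11.314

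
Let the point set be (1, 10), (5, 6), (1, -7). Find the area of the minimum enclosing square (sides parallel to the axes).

The bounding box has width 4 and height 17.
An axis-aligned square enclosing the set must have side ≥ max(width, height).
So the minimum side is max(4, 17) = 17.
Area = 17² = 289.

289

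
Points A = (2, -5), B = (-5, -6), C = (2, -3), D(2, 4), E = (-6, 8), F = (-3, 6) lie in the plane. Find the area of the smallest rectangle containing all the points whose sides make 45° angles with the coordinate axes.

In coordinates u = x + y, v = x − y the rectangle is axis-aligned; the map (x,y)→(u,v) scales areas by 2.
u-values: -3, -11, -1, 6, 2, 3; range = 6 − (-11) = 17.
v-values: 7, 1, 5, -2, -14, -9; range = 7 − (-14) = 21.
Area = (17 × 21) / 2 = 178.5.

178.5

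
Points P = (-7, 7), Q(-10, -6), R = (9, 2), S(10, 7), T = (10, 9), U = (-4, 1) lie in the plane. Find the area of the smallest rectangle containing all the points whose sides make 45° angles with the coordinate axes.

In coordinates u = x + y, v = x − y the rectangle is axis-aligned; the map (x,y)→(u,v) scales areas by 2.
u-values: 0, -16, 11, 17, 19, -3; range = 19 − (-16) = 35.
v-values: -14, -4, 7, 3, 1, -5; range = 7 − (-14) = 21.
Area = (35 × 21) / 2 = 367.5.

367.5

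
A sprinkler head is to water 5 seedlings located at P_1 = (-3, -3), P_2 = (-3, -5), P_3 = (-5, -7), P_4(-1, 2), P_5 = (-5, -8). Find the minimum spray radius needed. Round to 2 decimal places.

By Welzl's lemma the MEC is supported by two points (diametrically opposite) or three points (on a circumcircle).
The farthest pair is P_4–P_5 with squared distance 116. The circle on this segment as diameter has centre (-3, -3) and r² = 116/4 = 29.
Check P_1: distance² to centre = 0 ≤ 29, so it lies inside.
All remaining points lie in this disk, and no smaller disk contains both endpoints, so this is the minimum enclosing circle.
r = √29 ≈ 5.39.

5.39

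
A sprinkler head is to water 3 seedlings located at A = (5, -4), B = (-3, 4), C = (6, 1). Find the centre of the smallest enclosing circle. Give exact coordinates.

(1, 0)

Side lengths²: AB² = 128, AC² = 26, BC² = 90.
Since AB² = 128 ≥ 90 + 26 = 116, the angle opposite AB is not acute, so the smallest enclosing circle has AB as diameter.
Centre = midpoint of AB = (1, 0), r² = 128/4 = 32.
Centre = (1, 0).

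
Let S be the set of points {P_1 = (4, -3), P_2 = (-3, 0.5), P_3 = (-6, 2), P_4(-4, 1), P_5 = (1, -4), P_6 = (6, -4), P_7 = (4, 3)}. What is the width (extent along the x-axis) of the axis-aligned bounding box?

max x = 6, min x = -6, so width = 12.

12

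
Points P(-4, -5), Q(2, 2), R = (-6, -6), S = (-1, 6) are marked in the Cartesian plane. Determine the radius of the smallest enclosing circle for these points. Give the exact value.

6.5

The farthest pair is R–S with squared distance 169. The circle on this segment as diameter has centre (-3.5, 0) and r² = 169/4 = 42.25.
Check P: distance² to centre = 25.25 ≤ 42.25, so it lies inside.
All remaining points lie in this disk, and no smaller disk contains both endpoints, so this is the minimum enclosing circle.
r = √(42.25) = 6.5.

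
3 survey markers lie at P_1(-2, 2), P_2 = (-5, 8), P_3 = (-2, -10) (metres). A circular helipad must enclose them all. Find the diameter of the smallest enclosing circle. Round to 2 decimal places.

Side lengths²: P_1P_2² = 45, P_1P_3² = 144, P_2P_3² = 333.
Since P_2P_3² = 333 ≥ 144 + 45 = 189, the angle opposite P_2P_3 is not acute, so the smallest enclosing circle has P_2P_3 as diameter.
Centre = midpoint of P_2P_3 = (-3.5, -1), r² = 333/4 = 83.25.
Diameter = 2r = 2√(83.25) ≈ 18.25.

18.25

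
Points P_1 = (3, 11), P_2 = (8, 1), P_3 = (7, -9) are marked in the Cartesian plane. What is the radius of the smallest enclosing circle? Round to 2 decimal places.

10.20

Side lengths²: P_1P_2² = 125, P_1P_3² = 416, P_2P_3² = 101.
Since P_1P_3² = 416 ≥ 125 + 101 = 226, the angle opposite P_1P_3 is not acute, so the smallest enclosing circle has P_1P_3 as diameter.
Centre = midpoint of P_1P_3 = (5, 1), r² = 416/4 = 104.
r = √104 ≈ 10.20.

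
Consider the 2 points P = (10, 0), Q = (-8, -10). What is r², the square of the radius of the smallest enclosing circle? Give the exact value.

The smallest circle enclosing two points has them as diameter endpoints.
Centre = midpoint = (1, -5); r² = |PQ|²/4 = 424/4 = 106.

106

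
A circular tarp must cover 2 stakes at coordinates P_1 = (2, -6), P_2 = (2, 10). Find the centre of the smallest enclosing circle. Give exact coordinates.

(2, 2)

The smallest circle enclosing two points has them as diameter endpoints.
Centre = midpoint = (2, 2); r² = |P_1P_2|²/4 = 256/4 = 64.
Centre = (2, 2).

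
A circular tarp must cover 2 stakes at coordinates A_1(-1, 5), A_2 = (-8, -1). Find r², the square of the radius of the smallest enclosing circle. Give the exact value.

21.25

The smallest circle enclosing two points has them as diameter endpoints.
Centre = midpoint = (-4.5, 2); r² = |A_1A_2|²/4 = 85/4 = 21.25.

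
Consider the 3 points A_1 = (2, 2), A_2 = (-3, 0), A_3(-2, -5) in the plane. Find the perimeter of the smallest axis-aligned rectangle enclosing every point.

24

Width = max x − min x = 2 − (-3) = 5.
Height = max y − min y = 2 − (-5) = 7.
Perimeter = 2(5 + 7) = 24.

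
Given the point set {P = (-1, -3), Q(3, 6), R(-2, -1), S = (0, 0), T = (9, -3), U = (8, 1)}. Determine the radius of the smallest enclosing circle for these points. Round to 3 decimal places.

A smallest enclosing disk is always determined by at most three of the input points on its boundary.
The minimum enclosing circle is determined by three boundary points: Q, R, T.
Their circumcentre is (225/58, 5/58) with r² = 60125/1682.
The farthest remaining point P is at distance² 56065/1682 ≤ 60125/1682.
r = √(60125/1682) ≈ 5.979.

5.979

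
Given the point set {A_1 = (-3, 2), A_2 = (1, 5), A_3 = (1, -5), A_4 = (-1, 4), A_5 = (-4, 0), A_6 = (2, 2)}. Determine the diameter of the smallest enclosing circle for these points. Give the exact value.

By Welzl's lemma the MEC is supported by two points (diametrically opposite) or three points (on a circumcircle).
The farthest pair is A_2–A_3 with squared distance 100. The circle on this segment as diameter has centre (1, 0) and r² = 100/4 = 25.
Check A_1: distance² to centre = 20 ≤ 25, so it lies inside.
All remaining points lie in this disk, and no smaller disk contains both endpoints, so this is the minimum enclosing circle.
Diameter = 2r = 2√25 = 10.

10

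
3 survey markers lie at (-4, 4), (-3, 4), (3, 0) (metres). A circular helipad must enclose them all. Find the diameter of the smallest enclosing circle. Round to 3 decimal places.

Call the three points A, B, C in the order given.
Side lengths²: AB² = 1, AC² = 65, BC² = 52.
Since AC² = 65 ≥ 52 + 1 = 53, the angle opposite AC is not acute, so the smallest enclosing circle has AC as diameter.
Centre = midpoint of AC = (-0.5, 2), r² = 65/4 = 16.25.
Diameter = 2r = 2√(16.25) ≈ 8.062.

8.062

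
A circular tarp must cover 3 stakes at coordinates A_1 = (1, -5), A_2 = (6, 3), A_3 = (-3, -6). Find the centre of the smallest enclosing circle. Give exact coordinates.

Side lengths²: A_1A_2² = 89, A_1A_3² = 17, A_2A_3² = 162.
Since A_2A_3² = 162 ≥ 89 + 17 = 106, the angle opposite A_2A_3 is not acute, so the smallest enclosing circle has A_2A_3 as diameter.
Centre = midpoint of A_2A_3 = (1.5, -1.5), r² = 162/4 = 40.5.
Centre = (1.5, -1.5).

(1.5, -1.5)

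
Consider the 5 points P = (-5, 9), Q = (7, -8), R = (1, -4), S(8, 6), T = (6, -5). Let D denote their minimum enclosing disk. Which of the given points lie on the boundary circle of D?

P, Q

The minimum enclosing circle of a finite set is fixed by two of the points (as a diameter) or three (as a circumcircle).
The farthest pair is P–Q with squared distance 433. The circle on this segment as diameter has centre (1, 0.5) and r² = 433/4 = 108.25.
Check R: distance² to centre = 20.25 ≤ 108.25, so it lies inside.
All remaining points lie in this disk, and no smaller disk contains both endpoints, so this is the minimum enclosing circle.
The points at distance exactly r from the centre are P, Q — 2 points.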